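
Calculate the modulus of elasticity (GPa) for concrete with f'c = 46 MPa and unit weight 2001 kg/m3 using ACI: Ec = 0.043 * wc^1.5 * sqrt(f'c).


Ec = 0.043 * 2001^1.5 * sqrt(46) / 1000
= 26.1 GPa

26.1


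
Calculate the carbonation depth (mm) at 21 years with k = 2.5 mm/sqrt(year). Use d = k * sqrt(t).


depth = k * sqrt(t)
= 2.5 * sqrt(21)
= 11.46 mm

11.46


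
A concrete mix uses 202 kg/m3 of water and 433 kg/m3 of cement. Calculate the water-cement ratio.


w/c = water / cement
w/c = 202 / 433 = 0.467

0.467


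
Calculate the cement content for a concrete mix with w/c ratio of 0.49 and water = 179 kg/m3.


Cement = water / (w/c)
= 179 / 0.49
= 365.3 kg/m3

365.3


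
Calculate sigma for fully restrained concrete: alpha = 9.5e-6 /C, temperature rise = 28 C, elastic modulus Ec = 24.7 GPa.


sigma = alpha * dT * Ec
= 9.5e-6 * 28 * 24.7 * 1000
= 6.57 MPa

6.57


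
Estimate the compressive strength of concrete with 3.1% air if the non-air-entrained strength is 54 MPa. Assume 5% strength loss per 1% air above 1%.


Strength loss = (3.1 - 1) * 5 = 10.5%
f'c = 54 * (1 - 10.5/100)
= 48.33 MPa

48.33


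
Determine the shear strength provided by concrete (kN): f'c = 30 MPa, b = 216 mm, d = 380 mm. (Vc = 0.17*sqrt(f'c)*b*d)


Vc = 0.17 * sqrt(30) * 216 * 380 / 1000
= 76.43 kN

76.43


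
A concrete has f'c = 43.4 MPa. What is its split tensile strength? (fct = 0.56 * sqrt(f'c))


fct = 0.56 * sqrt(43.4)
= 0.56 * 6.588
= 3.689 MPa

3.689


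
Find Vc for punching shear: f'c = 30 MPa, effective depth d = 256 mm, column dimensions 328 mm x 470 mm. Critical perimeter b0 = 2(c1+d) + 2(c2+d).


b0 = 2*(328 + 256) + 2*(470 + 256) = 2620 mm
Vc = 0.33 * sqrt(30) * 2620 * 256 / 1000
= 1212.32 kN

1212.32


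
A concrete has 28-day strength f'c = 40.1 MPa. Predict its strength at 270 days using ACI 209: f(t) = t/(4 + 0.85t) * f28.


f(270) = 270 / (4 + 0.85 * 270) * 40.1
= 270 / 233.5 * 40.1
= 46.37 MPa

46.37


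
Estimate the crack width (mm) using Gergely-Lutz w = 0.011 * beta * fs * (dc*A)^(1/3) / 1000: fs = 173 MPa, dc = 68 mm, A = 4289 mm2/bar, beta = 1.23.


w = 0.011 * beta * fs * (dc * A)^(1/3) / 1000
= 0.011 * 1.23 * 173 * (68 * 4289)^(1/3) / 1000
= 0.155 mm

0.155


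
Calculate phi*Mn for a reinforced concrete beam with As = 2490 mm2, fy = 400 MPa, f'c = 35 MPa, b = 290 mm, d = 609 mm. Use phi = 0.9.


a = As * fy / (0.85 * f'c * b)
= 2490 * 400 / (0.85 * 35 * 290)
= 115.4448 mm
Mn = As * fy * (d - a/2) / 10^6
= 549.0725 kN-m
phi*Mn = 0.9 * 549.0725 = 494.17 kN-m

494.17


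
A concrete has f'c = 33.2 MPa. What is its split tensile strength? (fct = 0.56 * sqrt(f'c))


fct = 0.56 * sqrt(33.2)
= 0.56 * 5.762
= 3.227 MPa

3.227


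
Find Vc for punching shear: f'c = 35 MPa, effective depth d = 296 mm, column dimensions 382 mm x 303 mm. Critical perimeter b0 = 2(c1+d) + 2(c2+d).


b0 = 2*(382 + 296) + 2*(303 + 296) = 2554 mm
Vc = 0.33 * sqrt(35) * 2554 * 296 / 1000
= 1475.91 kN

1475.91


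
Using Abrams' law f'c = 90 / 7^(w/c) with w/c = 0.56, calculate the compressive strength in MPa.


f'c = 90 / 7^0.56
= 90 / 2.973
= 30.27 MPa

30.27


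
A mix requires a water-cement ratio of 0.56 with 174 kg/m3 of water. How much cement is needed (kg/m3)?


Cement = water / (w/c)
= 174 / 0.56
= 310.7 kg/m3

310.7


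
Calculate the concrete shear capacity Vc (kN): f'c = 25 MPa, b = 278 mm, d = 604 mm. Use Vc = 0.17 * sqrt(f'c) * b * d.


Vc = 0.17 * sqrt(25) * 278 * 604 / 1000
= 142.73 kN

142.73


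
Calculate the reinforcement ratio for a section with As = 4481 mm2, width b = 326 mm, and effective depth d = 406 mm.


rho = As / (b * d)
= 4481 / (326 * 406)
= 0.0339

0.0339


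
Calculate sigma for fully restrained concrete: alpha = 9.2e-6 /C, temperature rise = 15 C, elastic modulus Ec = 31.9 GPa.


sigma = alpha * dT * Ec
= 9.2e-6 * 15 * 31.9 * 1000
= 4.402 MPa

4.402


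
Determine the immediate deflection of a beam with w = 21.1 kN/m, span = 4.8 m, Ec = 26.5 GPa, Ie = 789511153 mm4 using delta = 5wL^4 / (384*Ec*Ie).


Convert: L = 4.8 m = 4800 mm, Ec = 26.5 GPa = 26500 MPa
delta = 5 * 21.1 * 4800^4 / (384 * 26500 * 789511153)
= 6.97 mm

6.97


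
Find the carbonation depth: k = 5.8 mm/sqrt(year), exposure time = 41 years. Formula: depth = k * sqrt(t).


depth = k * sqrt(t)
= 5.8 * sqrt(41)
= 37.14 mm

37.14


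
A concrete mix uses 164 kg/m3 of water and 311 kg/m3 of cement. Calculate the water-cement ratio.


w/c = water / cement
w/c = 164 / 311 = 0.527

0.527


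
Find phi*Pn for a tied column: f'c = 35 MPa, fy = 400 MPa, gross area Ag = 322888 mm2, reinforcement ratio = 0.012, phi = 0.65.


Ast = rho * Ag = 0.012 * 322888 = 3874.656 mm2
phi*Pn = 0.65 * 0.80 * (0.85 * 35 * (322888 - 3874.656) + 400 * 3874.656) / 1000
= 5741.06 kN

5741.06


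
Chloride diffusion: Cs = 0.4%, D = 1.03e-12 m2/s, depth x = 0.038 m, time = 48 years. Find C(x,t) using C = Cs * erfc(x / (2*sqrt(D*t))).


t_seconds = 48 * 365.25 * 24 * 3600 = 1514764800.0 s
arg = 0.038 / (2 * sqrt(1.03e-12 * 1514764800.0))
= 0.481
erfc(0.481) = 0.4963
C = 0.4 * 0.4963 = 0.1985%

0.1985


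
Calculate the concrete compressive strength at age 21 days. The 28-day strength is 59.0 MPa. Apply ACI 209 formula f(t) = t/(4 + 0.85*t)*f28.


f(21) = 21 / (4 + 0.85 * 21) * 59.0
= 21 / 21.85 * 59.0
= 56.7 MPa

56.7


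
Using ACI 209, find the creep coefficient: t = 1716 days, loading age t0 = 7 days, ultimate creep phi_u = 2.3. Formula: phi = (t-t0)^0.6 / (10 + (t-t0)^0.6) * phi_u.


dt = 1716 - 7 = 1709
phi = 1709^0.6 / (10 + 1709^0.6) * 2.3
= 2.063

2.063


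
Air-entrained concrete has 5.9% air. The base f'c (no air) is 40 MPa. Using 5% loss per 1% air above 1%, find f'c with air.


Strength loss = (5.9 - 1) * 5 = 24.5%
f'c = 40 * (1 - 24.5/100)
= 30.2 MPa

30.2


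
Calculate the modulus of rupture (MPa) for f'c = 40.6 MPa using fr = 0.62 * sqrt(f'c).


fr = 0.62 * sqrt(40.6)
= 3.951 MPa

3.951


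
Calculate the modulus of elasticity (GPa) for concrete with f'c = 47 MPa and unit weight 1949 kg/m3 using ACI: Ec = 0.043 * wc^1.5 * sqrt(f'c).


Ec = 0.043 * 1949^1.5 * sqrt(47) / 1000
= 25.37 GPa

25.37


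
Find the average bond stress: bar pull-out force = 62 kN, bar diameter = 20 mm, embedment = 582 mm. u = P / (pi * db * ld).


u = P / (pi * db * ld)
= 62 * 1000 / (pi * 20 * 582)
= 1.695 MPa

1.695


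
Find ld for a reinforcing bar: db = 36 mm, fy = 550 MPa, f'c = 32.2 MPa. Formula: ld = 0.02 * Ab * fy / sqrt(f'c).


Ab = pi * 36^2 / 4 = 1017.876 mm2
ld = 0.02 * 1017.876 * 550 / sqrt(32.2)
= 1973.1 mm

1973.1


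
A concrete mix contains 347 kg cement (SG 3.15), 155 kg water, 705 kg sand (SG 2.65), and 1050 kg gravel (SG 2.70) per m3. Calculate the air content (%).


Vol cement = 347 / (3.15 * 1000) = 0.110159 m3
Vol water = 155 / 1000 = 0.155 m3
Vol sand = 705 / (2.65 * 1000) = 0.266038 m3
Vol gravel = 1050 / (2.70 * 1000) = 0.388889 m3
Total solid + water volume = 0.920085 m3
Air = (1 - 0.920085) * 100 = 7.99%

7.99


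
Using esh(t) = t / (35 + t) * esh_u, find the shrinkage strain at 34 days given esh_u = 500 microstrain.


esh(34) = 34 / (35 + 34) * 500
= 34 / 69 * 500
= 246.4 microstrain

246.4


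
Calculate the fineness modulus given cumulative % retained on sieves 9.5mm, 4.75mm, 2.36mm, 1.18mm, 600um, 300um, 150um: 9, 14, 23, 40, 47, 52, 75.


FM = sum(cumulative % retained) / 100
= 260 / 100
= 2.6

2.6


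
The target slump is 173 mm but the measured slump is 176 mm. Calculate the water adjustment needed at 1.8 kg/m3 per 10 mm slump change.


Difference = 173 - 176 = -3 mm
Water adjustment = -3 * 1.8 / 10 = -0.5 kg/m3

-0.5


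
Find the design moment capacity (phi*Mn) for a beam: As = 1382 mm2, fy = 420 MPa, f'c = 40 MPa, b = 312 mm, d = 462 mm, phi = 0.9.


a = As * fy / (0.85 * f'c * b)
= 1382 * 420 / (0.85 * 40 * 312)
= 54.7172 mm
Mn = As * fy * (d - a/2) / 10^6
= 252.2833 kN-m
phi*Mn = 0.9 * 252.2833 = 227.05 kN-m

227.05


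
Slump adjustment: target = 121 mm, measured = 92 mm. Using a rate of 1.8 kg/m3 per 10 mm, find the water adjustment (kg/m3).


Difference = 121 - 92 = 29 mm
Water adjustment = 29 * 1.8 / 10 = 5.2 kg/m3

5.2


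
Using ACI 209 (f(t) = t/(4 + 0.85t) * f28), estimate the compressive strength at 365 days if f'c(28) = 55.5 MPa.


f(365) = 365 / (4 + 0.85 * 365) * 55.5
= 365 / 314.25 * 55.5
= 64.46 MPa

64.46


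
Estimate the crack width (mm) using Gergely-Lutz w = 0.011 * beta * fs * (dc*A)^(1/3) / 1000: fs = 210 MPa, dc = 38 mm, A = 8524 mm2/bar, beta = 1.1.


w = 0.011 * beta * fs * (dc * A)^(1/3) / 1000
= 0.011 * 1.1 * 210 * (38 * 8524)^(1/3) / 1000
= 0.175 mm

0.175


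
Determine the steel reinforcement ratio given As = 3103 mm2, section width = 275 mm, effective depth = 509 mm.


rho = As / (b * d)
= 3103 / (275 * 509)
= 0.0222

0.0222


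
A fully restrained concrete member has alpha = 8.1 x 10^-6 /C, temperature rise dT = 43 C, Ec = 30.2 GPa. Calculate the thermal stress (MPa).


sigma = alpha * dT * Ec
= 8.1e-6 * 43 * 30.2 * 1000
= 10.519 MPa

10.519


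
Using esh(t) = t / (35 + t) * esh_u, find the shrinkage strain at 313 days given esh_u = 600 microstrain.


esh(313) = 313 / (35 + 313) * 600
= 313 / 348 * 600
= 539.7 microstrain

539.7


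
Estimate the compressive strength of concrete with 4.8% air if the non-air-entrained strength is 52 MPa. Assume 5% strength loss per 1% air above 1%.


Strength loss = (4.8 - 1) * 5 = 19.0%
f'c = 52 * (1 - 19.0/100)
= 42.12 MPa

42.12


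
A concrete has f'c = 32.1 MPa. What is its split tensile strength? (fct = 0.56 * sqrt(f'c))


fct = 0.56 * sqrt(32.1)
= 0.56 * 5.666
= 3.173 MPa

3.173


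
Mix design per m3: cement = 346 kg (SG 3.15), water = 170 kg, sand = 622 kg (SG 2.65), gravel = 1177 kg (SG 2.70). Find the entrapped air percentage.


Vol cement = 346 / (3.15 * 1000) = 0.109841 m3
Vol water = 170 / 1000 = 0.17 m3
Vol sand = 622 / (2.65 * 1000) = 0.234717 m3
Vol gravel = 1177 / (2.70 * 1000) = 0.435926 m3
Total solid + water volume = 0.950484 m3
Air = (1 - 0.950484) * 100 = 4.95%

4.95


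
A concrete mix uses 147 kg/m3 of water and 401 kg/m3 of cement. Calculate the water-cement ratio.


w/c = water / cement
w/c = 147 / 401 = 0.367

0.367


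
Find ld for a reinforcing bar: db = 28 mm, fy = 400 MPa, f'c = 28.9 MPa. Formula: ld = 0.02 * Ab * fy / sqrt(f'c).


Ab = pi * 28^2 / 4 = 615.752 mm2
ld = 0.02 * 615.752 * 400 / sqrt(28.9)
= 916.3 mm

916.3


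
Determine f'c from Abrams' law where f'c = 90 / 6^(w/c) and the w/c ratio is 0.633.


f'c = 90 / 6^0.633
= 90 / 3.109
= 28.95 MPa

28.95


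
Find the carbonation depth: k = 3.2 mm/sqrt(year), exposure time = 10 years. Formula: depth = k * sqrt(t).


depth = k * sqrt(t)
= 3.2 * sqrt(10)
= 10.12 mm

10.12


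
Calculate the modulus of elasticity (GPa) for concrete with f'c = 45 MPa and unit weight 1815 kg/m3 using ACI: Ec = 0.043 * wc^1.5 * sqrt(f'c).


Ec = 0.043 * 1815^1.5 * sqrt(45) / 1000
= 22.3 GPa

22.3


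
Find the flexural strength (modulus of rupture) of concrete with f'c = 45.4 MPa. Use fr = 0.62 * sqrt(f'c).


fr = 0.62 * sqrt(45.4)
= 4.178 MPa

4.178


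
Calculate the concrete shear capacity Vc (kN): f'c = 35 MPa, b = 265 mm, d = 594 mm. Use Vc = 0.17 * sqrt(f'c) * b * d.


Vc = 0.17 * sqrt(35) * 265 * 594 / 1000
= 158.31 kN

158.31


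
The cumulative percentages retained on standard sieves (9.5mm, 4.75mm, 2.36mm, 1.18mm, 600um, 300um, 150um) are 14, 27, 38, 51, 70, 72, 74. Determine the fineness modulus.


FM = sum(cumulative % retained) / 100
= 346 / 100
= 3.46

3.46


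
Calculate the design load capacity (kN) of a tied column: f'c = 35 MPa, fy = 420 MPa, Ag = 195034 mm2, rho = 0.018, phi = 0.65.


Ast = rho * Ag = 0.018 * 195034 = 3510.612 mm2
phi*Pn = 0.65 * 0.80 * (0.85 * 35 * (195034 - 3510.612) + 420 * 3510.612) / 1000
= 3729.58 kN

3729.58


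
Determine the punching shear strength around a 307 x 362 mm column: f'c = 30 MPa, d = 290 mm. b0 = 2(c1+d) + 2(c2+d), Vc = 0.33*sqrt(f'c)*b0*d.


b0 = 2*(307 + 290) + 2*(362 + 290) = 2498 mm
Vc = 0.33 * sqrt(30) * 2498 * 290 / 1000
= 1309.38 kN

1309.38


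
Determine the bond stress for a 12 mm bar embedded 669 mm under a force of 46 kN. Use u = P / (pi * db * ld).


u = P / (pi * db * ld)
= 46 * 1000 / (pi * 12 * 669)
= 1.824 MPa

1.824


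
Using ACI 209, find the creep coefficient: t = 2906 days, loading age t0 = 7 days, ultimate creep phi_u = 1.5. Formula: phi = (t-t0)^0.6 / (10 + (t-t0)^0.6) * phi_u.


dt = 2906 - 7 = 2899
phi = 2899^0.6 / (10 + 2899^0.6) * 1.5
= 1.384

1.384


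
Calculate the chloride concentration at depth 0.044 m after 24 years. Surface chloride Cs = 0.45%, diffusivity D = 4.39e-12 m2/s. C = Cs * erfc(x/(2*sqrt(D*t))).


t_seconds = 24 * 365.25 * 24 * 3600 = 757382400.0 s
arg = 0.044 / (2 * sqrt(4.39e-12 * 757382400.0))
= 0.3815
erfc(0.3815) = 0.5895
C = 0.45 * 0.5895 = 0.2653%

0.2653


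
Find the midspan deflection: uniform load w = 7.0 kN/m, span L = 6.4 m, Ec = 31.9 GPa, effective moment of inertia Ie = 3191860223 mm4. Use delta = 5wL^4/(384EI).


Convert: L = 6.4 m = 6400 mm, Ec = 31.9 GPa = 31900 MPa
delta = 5 * 7.0 * 6400^4 / (384 * 31900 * 3191860223)
= 1.5 mm

1.5


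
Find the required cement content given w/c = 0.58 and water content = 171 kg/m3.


Cement = water / (w/c)
= 171 / 0.58
= 294.8 kg/m3

294.8


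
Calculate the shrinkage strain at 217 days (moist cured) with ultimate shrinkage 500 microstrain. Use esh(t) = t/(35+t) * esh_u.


esh(217) = 217 / (35 + 217) * 500
= 217 / 252 * 500
= 430.6 microstrain

430.6


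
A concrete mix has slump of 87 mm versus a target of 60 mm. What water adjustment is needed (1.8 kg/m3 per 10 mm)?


Difference = 60 - 87 = -27 mm
Water adjustment = -27 * 1.8 / 10 = -4.9 kg/m3

-4.9


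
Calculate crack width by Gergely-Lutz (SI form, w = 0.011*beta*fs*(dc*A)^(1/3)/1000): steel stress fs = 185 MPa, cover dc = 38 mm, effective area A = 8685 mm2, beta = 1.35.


w = 0.011 * beta * fs * (dc * A)^(1/3) / 1000
= 0.011 * 1.35 * 185 * (38 * 8685)^(1/3) / 1000
= 0.19 mm

0.19


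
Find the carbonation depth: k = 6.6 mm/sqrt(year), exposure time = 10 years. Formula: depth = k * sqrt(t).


depth = k * sqrt(t)
= 6.6 * sqrt(10)
= 20.87 mm

20.87


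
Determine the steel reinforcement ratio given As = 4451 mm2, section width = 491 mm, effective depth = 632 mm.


rho = As / (b * d)
= 4451 / (491 * 632)
= 0.0143

0.0143


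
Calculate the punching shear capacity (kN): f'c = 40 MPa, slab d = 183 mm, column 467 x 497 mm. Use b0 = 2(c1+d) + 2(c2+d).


b0 = 2*(467 + 183) + 2*(497 + 183) = 2660 mm
Vc = 0.33 * sqrt(40) * 2660 * 183 / 1000
= 1015.96 kN

1015.96


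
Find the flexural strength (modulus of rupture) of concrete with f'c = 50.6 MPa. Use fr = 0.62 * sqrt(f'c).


fr = 0.62 * sqrt(50.6)
= 4.41 MPa

4.41


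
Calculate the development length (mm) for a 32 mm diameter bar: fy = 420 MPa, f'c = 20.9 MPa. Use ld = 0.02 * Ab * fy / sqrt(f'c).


Ab = pi * 32^2 / 4 = 804.248 mm2
ld = 0.02 * 804.248 * 420 / sqrt(20.9)
= 1477.7 mm

1477.7


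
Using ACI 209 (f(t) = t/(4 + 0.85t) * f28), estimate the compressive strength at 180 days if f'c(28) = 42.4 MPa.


f(180) = 180 / (4 + 0.85 * 180) * 42.4
= 180 / 157.0 * 42.4
= 48.61 MPa

48.61


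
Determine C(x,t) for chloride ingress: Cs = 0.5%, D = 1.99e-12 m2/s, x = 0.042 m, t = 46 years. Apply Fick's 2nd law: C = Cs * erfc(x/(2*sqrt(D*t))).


t_seconds = 46 * 365.25 * 24 * 3600 = 1451649600.0 s
arg = 0.042 / (2 * sqrt(1.99e-12 * 1451649600.0))
= 0.3907
erfc(0.3907) = 0.5806
C = 0.5 * 0.5806 = 0.2903%

0.2903


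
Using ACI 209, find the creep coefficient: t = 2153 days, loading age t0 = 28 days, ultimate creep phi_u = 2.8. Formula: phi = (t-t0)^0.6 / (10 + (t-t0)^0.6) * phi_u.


dt = 2153 - 28 = 2125
phi = 2125^0.6 / (10 + 2125^0.6) * 2.8
= 2.544

2.544


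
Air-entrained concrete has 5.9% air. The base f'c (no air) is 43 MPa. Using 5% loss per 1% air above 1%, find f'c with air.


Strength loss = (5.9 - 1) * 5 = 24.5%
f'c = 43 * (1 - 24.5/100)
= 32.47 MPa

32.47


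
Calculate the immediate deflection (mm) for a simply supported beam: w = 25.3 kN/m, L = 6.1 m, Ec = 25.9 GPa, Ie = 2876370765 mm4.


Convert: L = 6.1 m = 6100 mm, Ec = 25.9 GPa = 25900 MPa
delta = 5 * 25.3 * 6100^4 / (384 * 25900 * 2876370765)
= 6.12 mm

6.12


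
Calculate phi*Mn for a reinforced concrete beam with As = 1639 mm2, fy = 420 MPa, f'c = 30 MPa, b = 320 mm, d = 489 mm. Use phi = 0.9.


a = As * fy / (0.85 * f'c * b)
= 1639 * 420 / (0.85 * 30 * 320)
= 84.3603 mm
Mn = As * fy * (d - a/2) / 10^6
= 307.5819 kN-m
phi*Mn = 0.9 * 307.5819 = 276.82 kN-m

276.82


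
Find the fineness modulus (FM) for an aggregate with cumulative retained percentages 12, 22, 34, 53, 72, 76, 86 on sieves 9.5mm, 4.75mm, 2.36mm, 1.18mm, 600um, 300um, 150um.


FM = sum(cumulative % retained) / 100
= 355 / 100
= 3.55

3.55


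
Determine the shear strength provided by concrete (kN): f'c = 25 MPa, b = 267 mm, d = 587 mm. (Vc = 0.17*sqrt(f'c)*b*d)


Vc = 0.17 * sqrt(25) * 267 * 587 / 1000
= 133.22 kN

133.22


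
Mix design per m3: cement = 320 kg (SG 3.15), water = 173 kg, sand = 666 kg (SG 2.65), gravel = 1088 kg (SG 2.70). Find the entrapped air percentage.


Vol cement = 320 / (3.15 * 1000) = 0.101587 m3
Vol water = 173 / 1000 = 0.173 m3
Vol sand = 666 / (2.65 * 1000) = 0.251321 m3
Vol gravel = 1088 / (2.70 * 1000) = 0.402963 m3
Total solid + water volume = 0.928871 m3
Air = (1 - 0.928871) * 100 = 7.11%

7.11


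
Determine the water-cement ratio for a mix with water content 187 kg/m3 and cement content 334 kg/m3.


w/c = water / cement
w/c = 187 / 334 = 0.56

0.56


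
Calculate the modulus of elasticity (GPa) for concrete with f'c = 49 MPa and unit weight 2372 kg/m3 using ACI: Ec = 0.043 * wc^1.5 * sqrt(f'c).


Ec = 0.043 * 2372^1.5 * sqrt(49) / 1000
= 34.77 GPa

34.77


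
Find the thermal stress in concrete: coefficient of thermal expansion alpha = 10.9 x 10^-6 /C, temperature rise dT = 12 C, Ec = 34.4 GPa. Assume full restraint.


sigma = alpha * dT * Ec
= 10.9e-6 * 12 * 34.4 * 1000
= 4.5 MPa

4.5


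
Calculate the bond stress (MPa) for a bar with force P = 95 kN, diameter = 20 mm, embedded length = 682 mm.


u = P / (pi * db * ld)
= 95 * 1000 / (pi * 20 * 682)
= 2.217 MPa

2.217


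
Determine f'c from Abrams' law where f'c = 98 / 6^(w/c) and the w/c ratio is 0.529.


f'c = 98 / 6^0.529
= 98 / 2.58
= 37.98 MPa

37.98


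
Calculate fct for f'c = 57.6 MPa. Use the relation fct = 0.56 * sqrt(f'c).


fct = 0.56 * sqrt(57.6)
= 0.56 * 7.589
= 4.25 MPa

4.25


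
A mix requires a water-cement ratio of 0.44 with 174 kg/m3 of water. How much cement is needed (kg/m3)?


Cement = water / (w/c)
= 174 / 0.44
= 395.5 kg/m3

395.5


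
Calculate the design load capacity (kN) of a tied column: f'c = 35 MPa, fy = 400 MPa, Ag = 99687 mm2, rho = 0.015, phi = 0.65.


Ast = rho * Ag = 0.015 * 99687 = 1495.305 mm2
phi*Pn = 0.65 * 0.80 * (0.85 * 35 * (99687 - 1495.305) + 400 * 1495.305) / 1000
= 1830.05 kN

1830.05


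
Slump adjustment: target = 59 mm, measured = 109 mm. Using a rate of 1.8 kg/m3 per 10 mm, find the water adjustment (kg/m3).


Difference = 59 - 109 = -50 mm
Water adjustment = -50 * 1.8 / 10 = -9.0 kg/m3

-9.0


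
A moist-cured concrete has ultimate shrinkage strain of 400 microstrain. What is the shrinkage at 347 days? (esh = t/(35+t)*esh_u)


esh(347) = 347 / (35 + 347) * 400
= 347 / 382 * 400
= 363.4 microstrain

363.4


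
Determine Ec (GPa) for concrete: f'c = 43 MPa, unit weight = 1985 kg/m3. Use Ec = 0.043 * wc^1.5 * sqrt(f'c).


Ec = 0.043 * 1985^1.5 * sqrt(43) / 1000
= 24.94 GPa

24.94


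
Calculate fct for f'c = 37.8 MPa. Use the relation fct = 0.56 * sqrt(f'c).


fct = 0.56 * sqrt(37.8)
= 0.56 * 6.148
= 3.443 MPa

3.443


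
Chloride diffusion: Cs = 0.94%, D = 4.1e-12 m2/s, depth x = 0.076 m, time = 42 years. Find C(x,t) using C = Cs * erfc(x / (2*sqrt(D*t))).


t_seconds = 42 * 365.25 * 24 * 3600 = 1325419200.0 s
arg = 0.076 / (2 * sqrt(4.1e-12 * 1325419200.0))
= 0.5155
erfc(0.5155) = 0.466
C = 0.94 * 0.466 = 0.438%

0.438


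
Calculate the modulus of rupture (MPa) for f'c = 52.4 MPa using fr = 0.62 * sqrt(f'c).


fr = 0.62 * sqrt(52.4)
= 4.488 MPa

4.488


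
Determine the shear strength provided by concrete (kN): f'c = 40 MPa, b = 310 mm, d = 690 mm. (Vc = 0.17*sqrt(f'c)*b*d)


Vc = 0.17 * sqrt(40) * 310 * 690 / 1000
= 229.98 kN

229.98


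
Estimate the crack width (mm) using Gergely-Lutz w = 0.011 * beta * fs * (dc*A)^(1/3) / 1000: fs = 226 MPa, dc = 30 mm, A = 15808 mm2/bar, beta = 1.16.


w = 0.011 * beta * fs * (dc * A)^(1/3) / 1000
= 0.011 * 1.16 * 226 * (30 * 15808)^(1/3) / 1000
= 0.225 mm

0.225


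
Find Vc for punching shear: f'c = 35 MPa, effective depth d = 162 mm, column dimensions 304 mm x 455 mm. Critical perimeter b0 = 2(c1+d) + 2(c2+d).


b0 = 2*(304 + 162) + 2*(455 + 162) = 2166 mm
Vc = 0.33 * sqrt(35) * 2166 * 162 / 1000
= 685.05 kN

685.05


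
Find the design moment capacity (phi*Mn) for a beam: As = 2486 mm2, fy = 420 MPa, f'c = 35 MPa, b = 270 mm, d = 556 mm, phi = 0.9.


a = As * fy / (0.85 * f'c * b)
= 2486 * 420 / (0.85 * 35 * 270)
= 129.9869 mm
Mn = As * fy * (d - a/2) / 10^6
= 512.6697 kN-m
phi*Mn = 0.9 * 512.6697 = 461.4 kN-m

461.4


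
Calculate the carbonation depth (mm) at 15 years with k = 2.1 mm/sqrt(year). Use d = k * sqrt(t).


depth = k * sqrt(t)
= 2.1 * sqrt(15)
= 8.13 mm

8.13


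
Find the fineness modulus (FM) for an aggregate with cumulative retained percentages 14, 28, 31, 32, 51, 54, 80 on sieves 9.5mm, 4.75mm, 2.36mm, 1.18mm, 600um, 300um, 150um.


FM = sum(cumulative % retained) / 100
= 290 / 100
= 2.9

2.9


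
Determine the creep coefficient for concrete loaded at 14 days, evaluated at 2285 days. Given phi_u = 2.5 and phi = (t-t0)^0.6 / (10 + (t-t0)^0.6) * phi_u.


dt = 2285 - 14 = 2271
phi = 2271^0.6 / (10 + 2271^0.6) * 2.5
= 2.279

2.279


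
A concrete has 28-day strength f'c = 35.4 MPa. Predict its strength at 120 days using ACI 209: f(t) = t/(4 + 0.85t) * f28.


f(120) = 120 / (4 + 0.85 * 120) * 35.4
= 120 / 106.0 * 35.4
= 40.08 MPa

40.08


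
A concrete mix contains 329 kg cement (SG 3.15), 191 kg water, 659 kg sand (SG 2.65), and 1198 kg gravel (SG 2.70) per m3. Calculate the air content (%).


Vol cement = 329 / (3.15 * 1000) = 0.104444 m3
Vol water = 191 / 1000 = 0.191 m3
Vol sand = 659 / (2.65 * 1000) = 0.248679 m3
Vol gravel = 1198 / (2.70 * 1000) = 0.443704 m3
Total solid + water volume = 0.987827 m3
Air = (1 - 0.987827) * 100 = 1.22%

1.22


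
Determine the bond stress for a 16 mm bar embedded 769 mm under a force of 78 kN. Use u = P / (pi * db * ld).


u = P / (pi * db * ld)
= 78 * 1000 / (pi * 16 * 769)
= 2.018 MPa

2.018


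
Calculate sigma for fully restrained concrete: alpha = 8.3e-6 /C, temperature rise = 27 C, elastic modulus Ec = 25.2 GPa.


sigma = alpha * dT * Ec
= 8.3e-6 * 27 * 25.2 * 1000
= 5.647 MPa

5.647


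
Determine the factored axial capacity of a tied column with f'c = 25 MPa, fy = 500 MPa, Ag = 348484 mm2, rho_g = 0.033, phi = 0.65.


Ast = rho * Ag = 0.033 * 348484 = 11499.972 mm2
phi*Pn = 0.65 * 0.80 * (0.85 * 25 * (348484 - 11499.972) + 500 * 11499.972) / 1000
= 6713.67 kN

6713.67


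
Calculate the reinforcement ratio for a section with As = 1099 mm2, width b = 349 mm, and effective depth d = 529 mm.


rho = As / (b * d)
= 1099 / (349 * 529)
= 0.006

0.006


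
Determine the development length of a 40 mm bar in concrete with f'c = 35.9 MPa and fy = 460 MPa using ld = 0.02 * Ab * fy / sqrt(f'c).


Ab = pi * 40^2 / 4 = 1256.637 mm2
ld = 0.02 * 1256.637 * 460 / sqrt(35.9)
= 1929.5 mm

1929.5


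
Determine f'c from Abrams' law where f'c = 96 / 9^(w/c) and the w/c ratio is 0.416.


f'c = 96 / 9^0.416
= 96 / 2.494
= 38.49 MPa

38.49


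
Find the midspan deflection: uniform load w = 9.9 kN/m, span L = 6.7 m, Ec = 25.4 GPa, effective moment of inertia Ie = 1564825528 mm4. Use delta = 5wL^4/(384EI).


Convert: L = 6.7 m = 6700 mm, Ec = 25.4 GPa = 25400 MPa
delta = 5 * 9.9 * 6700^4 / (384 * 25400 * 1564825528)
= 6.54 mm

6.54


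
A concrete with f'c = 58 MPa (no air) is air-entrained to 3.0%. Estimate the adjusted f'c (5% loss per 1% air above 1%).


Strength loss = (3.0 - 1) * 5 = 10.0%
f'c = 58 * (1 - 10.0/100)
= 52.2 MPa

52.2


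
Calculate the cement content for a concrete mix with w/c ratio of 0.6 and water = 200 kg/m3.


Cement = water / (w/c)
= 200 / 0.6
= 333.3 kg/m3

333.3


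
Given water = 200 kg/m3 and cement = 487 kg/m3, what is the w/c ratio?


w/c = water / cement
w/c = 200 / 487 = 0.411

0.411


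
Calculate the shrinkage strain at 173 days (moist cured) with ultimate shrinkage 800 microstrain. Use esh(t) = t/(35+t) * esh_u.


esh(173) = 173 / (35 + 173) * 800
= 173 / 208 * 800
= 665.4 microstrain

665.4


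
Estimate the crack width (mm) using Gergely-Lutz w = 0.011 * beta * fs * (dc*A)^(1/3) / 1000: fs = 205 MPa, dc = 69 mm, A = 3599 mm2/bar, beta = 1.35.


w = 0.011 * beta * fs * (dc * A)^(1/3) / 1000
= 0.011 * 1.35 * 205 * (69 * 3599)^(1/3) / 1000
= 0.191 mm

0.191


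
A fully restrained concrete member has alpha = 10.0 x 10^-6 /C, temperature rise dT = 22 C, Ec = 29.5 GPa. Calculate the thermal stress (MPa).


sigma = alpha * dT * Ec
= 10.0e-6 * 22 * 29.5 * 1000
= 6.49 MPa

6.49


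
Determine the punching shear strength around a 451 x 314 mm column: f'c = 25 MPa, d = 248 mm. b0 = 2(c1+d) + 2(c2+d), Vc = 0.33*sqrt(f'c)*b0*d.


b0 = 2*(451 + 248) + 2*(314 + 248) = 2522 mm
Vc = 0.33 * sqrt(25) * 2522 * 248 / 1000
= 1032.0 kN

1032.0


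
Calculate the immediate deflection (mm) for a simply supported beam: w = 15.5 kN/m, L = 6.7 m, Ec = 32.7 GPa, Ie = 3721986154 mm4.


Convert: L = 6.7 m = 6700 mm, Ec = 32.7 GPa = 32700 MPa
delta = 5 * 15.5 * 6700^4 / (384 * 32700 * 3721986154)
= 3.34 mm

3.34


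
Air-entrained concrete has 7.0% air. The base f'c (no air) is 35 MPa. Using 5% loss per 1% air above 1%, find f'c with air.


Strength loss = (7.0 - 1) * 5 = 30.0%
f'c = 35 * (1 - 30.0/100)
= 24.5 MPa

24.5


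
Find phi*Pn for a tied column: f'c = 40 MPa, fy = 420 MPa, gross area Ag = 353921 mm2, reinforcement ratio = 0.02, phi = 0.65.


Ast = rho * Ag = 0.02 * 353921 = 7078.42 mm2
phi*Pn = 0.65 * 0.80 * (0.85 * 40 * (353921 - 7078.42) + 420 * 7078.42) / 1000
= 7678.1 kN

7678.1


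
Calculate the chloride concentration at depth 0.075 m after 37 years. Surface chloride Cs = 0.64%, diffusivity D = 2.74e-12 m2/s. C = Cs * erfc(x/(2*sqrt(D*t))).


t_seconds = 37 * 365.25 * 24 * 3600 = 1167631200.0 s
arg = 0.075 / (2 * sqrt(2.74e-12 * 1167631200.0))
= 0.663
erfc(0.663) = 0.3484
C = 0.64 * 0.3484 = 0.223%

0.223


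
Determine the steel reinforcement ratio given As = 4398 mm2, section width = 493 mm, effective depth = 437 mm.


rho = As / (b * d)
= 4398 / (493 * 437)
= 0.0204

0.0204


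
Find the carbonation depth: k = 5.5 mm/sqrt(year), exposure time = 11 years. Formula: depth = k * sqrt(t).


depth = k * sqrt(t)
= 5.5 * sqrt(11)
= 18.24 mm

18.24


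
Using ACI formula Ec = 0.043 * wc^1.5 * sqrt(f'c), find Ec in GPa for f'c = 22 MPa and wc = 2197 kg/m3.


Ec = 0.043 * 2197^1.5 * sqrt(22) / 1000
= 20.77 GPa

20.77


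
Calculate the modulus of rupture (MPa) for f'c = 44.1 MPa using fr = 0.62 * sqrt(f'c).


fr = 0.62 * sqrt(44.1)
= 4.117 MPa

4.117


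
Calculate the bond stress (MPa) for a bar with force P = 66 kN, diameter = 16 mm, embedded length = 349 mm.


u = P / (pi * db * ld)
= 66 * 1000 / (pi * 16 * 349)
= 3.762 MPa

3.762


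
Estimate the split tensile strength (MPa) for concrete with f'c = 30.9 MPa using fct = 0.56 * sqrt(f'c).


fct = 0.56 * sqrt(30.9)
= 0.56 * 5.559
= 3.113 MPa

3.113


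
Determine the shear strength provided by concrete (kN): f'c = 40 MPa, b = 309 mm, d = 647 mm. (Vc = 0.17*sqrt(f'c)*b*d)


Vc = 0.17 * sqrt(40) * 309 * 647 / 1000
= 214.95 kN

214.95


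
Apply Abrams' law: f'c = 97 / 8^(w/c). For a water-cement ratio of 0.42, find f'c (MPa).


f'c = 97 / 8^0.42
= 97 / 2.395
= 40.5 MPa

40.5


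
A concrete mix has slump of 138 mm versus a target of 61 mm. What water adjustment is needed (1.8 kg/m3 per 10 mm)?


Difference = 61 - 138 = -77 mm
Water adjustment = -77 * 1.8 / 10 = -13.9 kg/m3

-13.9


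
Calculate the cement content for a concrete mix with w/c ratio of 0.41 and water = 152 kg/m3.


Cement = water / (w/c)
= 152 / 0.41
= 370.7 kg/m3

370.7


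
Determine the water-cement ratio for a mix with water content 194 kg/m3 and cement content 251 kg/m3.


w/c = water / cement
w/c = 194 / 251 = 0.773

0.773


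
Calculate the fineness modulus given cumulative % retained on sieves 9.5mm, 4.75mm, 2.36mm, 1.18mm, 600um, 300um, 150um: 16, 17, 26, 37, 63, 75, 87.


FM = sum(cumulative % retained) / 100
= 321 / 100
= 3.21

3.21


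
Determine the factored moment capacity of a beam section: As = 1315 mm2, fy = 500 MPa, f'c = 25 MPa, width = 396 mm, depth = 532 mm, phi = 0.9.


a = As * fy / (0.85 * f'c * b)
= 1315 * 500 / (0.85 * 25 * 396)
= 78.1343 mm
Mn = As * fy * (d - a/2) / 10^6
= 324.1034 kN-m
phi*Mn = 0.9 * 324.1034 = 291.69 kN-m

291.69


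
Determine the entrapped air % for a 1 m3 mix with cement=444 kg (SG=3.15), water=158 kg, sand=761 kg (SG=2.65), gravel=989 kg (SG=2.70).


Vol cement = 444 / (3.15 * 1000) = 0.140952 m3
Vol water = 158 / 1000 = 0.158 m3
Vol sand = 761 / (2.65 * 1000) = 0.28717 m3
Vol gravel = 989 / (2.70 * 1000) = 0.366296 m3
Total solid + water volume = 0.952418 m3
Air = (1 - 0.952418) * 100 = 4.76%

4.76


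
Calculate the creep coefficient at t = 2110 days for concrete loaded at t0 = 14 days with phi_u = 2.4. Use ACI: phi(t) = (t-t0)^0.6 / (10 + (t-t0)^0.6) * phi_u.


dt = 2110 - 14 = 2096
phi = 2096^0.6 / (10 + 2096^0.6) * 2.4
= 2.179

2.179


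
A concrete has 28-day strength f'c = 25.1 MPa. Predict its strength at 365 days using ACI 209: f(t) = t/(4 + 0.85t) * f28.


f(365) = 365 / (4 + 0.85 * 365) * 25.1
= 365 / 314.25 * 25.1
= 29.15 MPa

29.15


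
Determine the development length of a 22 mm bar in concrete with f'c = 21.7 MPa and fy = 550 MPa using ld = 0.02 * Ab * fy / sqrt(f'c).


Ab = pi * 22^2 / 4 = 380.133 mm2
ld = 0.02 * 380.133 * 550 / sqrt(21.7)
= 897.6 mm

897.6


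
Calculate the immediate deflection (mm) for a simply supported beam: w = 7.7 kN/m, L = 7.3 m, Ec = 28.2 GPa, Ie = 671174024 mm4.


Convert: L = 7.3 m = 7300 mm, Ec = 28.2 GPa = 28200 MPa
delta = 5 * 7.7 * 7300^4 / (384 * 28200 * 671174024)
= 15.04 mm

15.04


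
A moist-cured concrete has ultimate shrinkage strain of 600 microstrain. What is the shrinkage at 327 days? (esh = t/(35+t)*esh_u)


esh(327) = 327 / (35 + 327) * 600
= 327 / 362 * 600
= 542.0 microstrain

542.0


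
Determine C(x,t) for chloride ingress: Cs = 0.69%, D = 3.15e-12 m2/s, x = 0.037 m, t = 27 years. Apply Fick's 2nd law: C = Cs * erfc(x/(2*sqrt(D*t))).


t_seconds = 27 * 365.25 * 24 * 3600 = 852055200.0 s
arg = 0.037 / (2 * sqrt(3.15e-12 * 852055200.0))
= 0.3571
erfc(0.3571) = 0.6136
C = 0.69 * 0.6136 = 0.4234%

0.4234


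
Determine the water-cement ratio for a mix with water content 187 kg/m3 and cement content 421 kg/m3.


w/c = water / cement
w/c = 187 / 421 = 0.444

0.444


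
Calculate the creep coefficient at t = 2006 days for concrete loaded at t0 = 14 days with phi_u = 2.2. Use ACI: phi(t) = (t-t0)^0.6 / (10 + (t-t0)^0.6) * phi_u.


dt = 2006 - 14 = 1992
phi = 1992^0.6 / (10 + 1992^0.6) * 2.2
= 1.991

1.991


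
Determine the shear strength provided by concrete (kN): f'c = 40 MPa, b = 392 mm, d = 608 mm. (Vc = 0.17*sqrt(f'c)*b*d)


Vc = 0.17 * sqrt(40) * 392 * 608 / 1000
= 256.25 kN

256.25


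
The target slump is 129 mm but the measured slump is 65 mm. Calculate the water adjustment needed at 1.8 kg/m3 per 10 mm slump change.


Difference = 129 - 65 = 64 mm
Water adjustment = 64 * 1.8 / 10 = 11.5 kg/m3

11.5


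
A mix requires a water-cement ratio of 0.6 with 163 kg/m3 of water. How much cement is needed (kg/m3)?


Cement = water / (w/c)
= 163 / 0.6
= 271.7 kg/m3

271.7


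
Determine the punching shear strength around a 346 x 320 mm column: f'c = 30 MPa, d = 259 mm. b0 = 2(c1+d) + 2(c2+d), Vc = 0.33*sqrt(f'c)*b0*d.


b0 = 2*(346 + 259) + 2*(320 + 259) = 2368 mm
Vc = 0.33 * sqrt(30) * 2368 * 259 / 1000
= 1108.55 kN

1108.55


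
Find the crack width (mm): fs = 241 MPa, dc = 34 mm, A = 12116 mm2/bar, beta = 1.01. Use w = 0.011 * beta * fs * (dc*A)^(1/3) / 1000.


w = 0.011 * beta * fs * (dc * A)^(1/3) / 1000
= 0.011 * 1.01 * 241 * (34 * 12116)^(1/3) / 1000
= 0.199 mm

0.199


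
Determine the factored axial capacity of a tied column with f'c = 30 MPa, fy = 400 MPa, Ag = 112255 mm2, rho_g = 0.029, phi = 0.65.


Ast = rho * Ag = 0.029 * 112255 = 3255.395 mm2
phi*Pn = 0.65 * 0.80 * (0.85 * 30 * (112255 - 3255.395) + 400 * 3255.395) / 1000
= 2122.46 kN

2122.46


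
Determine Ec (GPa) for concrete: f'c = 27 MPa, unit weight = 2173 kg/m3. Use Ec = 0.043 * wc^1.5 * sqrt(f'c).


Ec = 0.043 * 2173^1.5 * sqrt(27) / 1000
= 22.63 GPa

22.63


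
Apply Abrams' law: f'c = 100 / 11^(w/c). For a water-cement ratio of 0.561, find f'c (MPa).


f'c = 100 / 11^0.561
= 100 / 3.839
= 26.05 MPa

26.05


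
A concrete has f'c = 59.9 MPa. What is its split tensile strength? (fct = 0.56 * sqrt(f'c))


fct = 0.56 * sqrt(59.9)
= 0.56 * 7.74
= 4.334 MPa

4.334


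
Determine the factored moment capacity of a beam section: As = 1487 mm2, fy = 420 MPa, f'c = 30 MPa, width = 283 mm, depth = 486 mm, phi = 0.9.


a = As * fy / (0.85 * f'c * b)
= 1487 * 420 / (0.85 * 30 * 283)
= 86.5433 mm
Mn = As * fy * (d - a/2) / 10^6
= 276.5016 kN-m
phi*Mn = 0.9 * 276.5016 = 248.85 kN-m

248.85


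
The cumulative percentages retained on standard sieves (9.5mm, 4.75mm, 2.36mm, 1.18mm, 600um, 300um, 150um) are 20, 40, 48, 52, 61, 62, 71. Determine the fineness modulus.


FM = sum(cumulative % retained) / 100
= 354 / 100
= 3.54

3.54


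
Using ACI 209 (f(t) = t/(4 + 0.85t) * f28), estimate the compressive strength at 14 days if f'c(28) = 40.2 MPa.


f(14) = 14 / (4 + 0.85 * 14) * 40.2
= 14 / 15.9 * 40.2
= 35.4 MPa

35.4


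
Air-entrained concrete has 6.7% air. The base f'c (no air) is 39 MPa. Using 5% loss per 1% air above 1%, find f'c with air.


Strength loss = (6.7 - 1) * 5 = 28.5%
f'c = 39 * (1 - 28.5/100)
= 27.89 MPa

27.89


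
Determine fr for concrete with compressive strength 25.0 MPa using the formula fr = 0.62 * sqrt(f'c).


fr = 0.62 * sqrt(25.0)
= 3.1 MPa

3.1


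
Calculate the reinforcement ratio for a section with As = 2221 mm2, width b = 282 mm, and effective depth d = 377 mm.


rho = As / (b * d)
= 2221 / (282 * 377)
= 0.0209

0.0209


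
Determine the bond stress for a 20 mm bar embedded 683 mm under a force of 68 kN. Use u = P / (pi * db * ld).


u = P / (pi * db * ld)
= 68 * 1000 / (pi * 20 * 683)
= 1.585 MPa

1.585


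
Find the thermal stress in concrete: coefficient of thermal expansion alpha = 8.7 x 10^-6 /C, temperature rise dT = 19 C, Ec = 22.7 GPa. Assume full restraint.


sigma = alpha * dT * Ec
= 8.7e-6 * 19 * 22.7 * 1000
= 3.752 MPa

3.752


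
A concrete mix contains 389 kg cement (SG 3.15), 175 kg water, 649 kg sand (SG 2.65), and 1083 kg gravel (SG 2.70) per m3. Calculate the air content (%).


Vol cement = 389 / (3.15 * 1000) = 0.123492 m3
Vol water = 175 / 1000 = 0.175 m3
Vol sand = 649 / (2.65 * 1000) = 0.244906 m3
Vol gravel = 1083 / (2.70 * 1000) = 0.401111 m3
Total solid + water volume = 0.944509 m3
Air = (1 - 0.944509) * 100 = 5.55%

5.55


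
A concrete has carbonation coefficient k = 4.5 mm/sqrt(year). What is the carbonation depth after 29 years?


depth = k * sqrt(t)
= 4.5 * sqrt(29)
= 24.23 mm

24.23


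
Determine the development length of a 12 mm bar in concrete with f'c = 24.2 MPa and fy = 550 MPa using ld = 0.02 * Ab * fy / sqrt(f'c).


Ab = pi * 12^2 / 4 = 113.097 mm2
ld = 0.02 * 113.097 * 550 / sqrt(24.2)
= 252.9 mm

252.9


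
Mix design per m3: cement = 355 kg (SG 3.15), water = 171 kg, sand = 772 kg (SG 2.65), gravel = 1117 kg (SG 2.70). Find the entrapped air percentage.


Vol cement = 355 / (3.15 * 1000) = 0.112698 m3
Vol water = 171 / 1000 = 0.171 m3
Vol sand = 772 / (2.65 * 1000) = 0.291321 m3
Vol gravel = 1117 / (2.70 * 1000) = 0.413704 m3
Total solid + water volume = 0.988723 m3
Air = (1 - 0.988723) * 100 = 1.13%

1.13


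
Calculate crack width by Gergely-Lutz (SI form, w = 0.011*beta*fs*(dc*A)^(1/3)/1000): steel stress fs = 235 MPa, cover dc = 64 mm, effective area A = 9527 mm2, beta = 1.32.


w = 0.011 * beta * fs * (dc * A)^(1/3) / 1000
= 0.011 * 1.32 * 235 * (64 * 9527)^(1/3) / 1000
= 0.289 mm

0.289


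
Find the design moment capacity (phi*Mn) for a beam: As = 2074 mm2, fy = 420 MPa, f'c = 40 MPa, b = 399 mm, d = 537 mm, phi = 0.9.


a = As * fy / (0.85 * f'c * b)
= 2074 * 420 / (0.85 * 40 * 399)
= 64.2105 mm
Mn = As * fy * (d - a/2) / 10^6
= 439.8037 kN-m
phi*Mn = 0.9 * 439.8037 = 395.82 kN-m

395.82


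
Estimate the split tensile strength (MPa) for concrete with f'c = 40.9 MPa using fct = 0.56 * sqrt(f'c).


fct = 0.56 * sqrt(40.9)
= 0.56 * 6.395
= 3.581 MPa

3.581


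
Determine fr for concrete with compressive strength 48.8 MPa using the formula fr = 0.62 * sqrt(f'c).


fr = 0.62 * sqrt(48.8)
= 4.331 MPa

4.331


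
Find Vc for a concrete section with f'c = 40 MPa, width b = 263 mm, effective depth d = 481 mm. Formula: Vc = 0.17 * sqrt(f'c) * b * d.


Vc = 0.17 * sqrt(40) * 263 * 481 / 1000
= 136.01 kN

136.01


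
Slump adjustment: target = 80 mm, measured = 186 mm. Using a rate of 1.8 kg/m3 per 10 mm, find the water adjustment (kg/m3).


Difference = 80 - 186 = -106 mm
Water adjustment = -106 * 1.8 / 10 = -19.1 kg/m3

-19.1


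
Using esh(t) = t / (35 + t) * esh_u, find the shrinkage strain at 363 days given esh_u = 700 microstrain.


esh(363) = 363 / (35 + 363) * 700
= 363 / 398 * 700
= 638.4 microstrain

638.4


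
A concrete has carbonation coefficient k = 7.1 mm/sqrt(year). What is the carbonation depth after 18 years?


depth = k * sqrt(t)
= 7.1 * sqrt(18)
= 30.12 mm

30.12


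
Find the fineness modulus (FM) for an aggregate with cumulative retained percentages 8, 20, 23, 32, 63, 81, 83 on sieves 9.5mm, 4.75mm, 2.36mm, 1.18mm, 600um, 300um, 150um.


FM = sum(cumulative % retained) / 100
= 310 / 100
= 3.1

3.1


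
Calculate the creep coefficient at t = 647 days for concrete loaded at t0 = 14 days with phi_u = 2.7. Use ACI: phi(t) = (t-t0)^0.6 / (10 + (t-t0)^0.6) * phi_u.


dt = 647 - 14 = 633
phi = 633^0.6 / (10 + 633^0.6) * 2.7
= 2.234

2.234


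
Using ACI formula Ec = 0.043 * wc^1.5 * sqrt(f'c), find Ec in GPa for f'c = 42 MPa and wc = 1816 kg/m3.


Ec = 0.043 * 1816^1.5 * sqrt(42) / 1000
= 21.57 GPa

21.57


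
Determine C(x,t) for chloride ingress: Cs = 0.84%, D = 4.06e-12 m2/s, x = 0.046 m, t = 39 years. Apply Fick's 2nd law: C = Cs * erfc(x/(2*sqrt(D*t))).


t_seconds = 39 * 365.25 * 24 * 3600 = 1230746400.0 s
arg = 0.046 / (2 * sqrt(4.06e-12 * 1230746400.0))
= 0.3254
erfc(0.3254) = 0.6454
C = 0.84 * 0.6454 = 0.5421%

0.5421


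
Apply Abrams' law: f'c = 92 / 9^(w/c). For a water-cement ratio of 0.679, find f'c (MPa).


f'c = 92 / 9^0.679
= 92 / 4.446
= 20.69 MPa

20.69


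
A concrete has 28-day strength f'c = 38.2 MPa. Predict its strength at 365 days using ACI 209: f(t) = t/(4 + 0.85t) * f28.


f(365) = 365 / (4 + 0.85 * 365) * 38.2
= 365 / 314.25 * 38.2
= 44.37 MPa

44.37
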